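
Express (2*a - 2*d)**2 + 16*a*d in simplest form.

4*(a + d)**2

Expand the square and combine the 16*a*d term.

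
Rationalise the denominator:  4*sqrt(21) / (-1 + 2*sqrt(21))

Multiply numerator and denominator by -2*sqrt(21) - 1.
Denominator becomes -83; numerator becomes -168 - 4*sqrt(21).

(4*sqrt(21) + 168)/83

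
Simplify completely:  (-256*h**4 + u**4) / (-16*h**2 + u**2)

16*h**2 + u**2

-256*h**4 + u**4 factors as (-4*h + u)*(4*h + u)*(16*h**2 + u**2).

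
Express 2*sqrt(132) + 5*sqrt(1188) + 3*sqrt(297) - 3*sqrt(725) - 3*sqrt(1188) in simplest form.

2*sqrt(132) = 4*sqrt(33); 5*sqrt(1188) = 30*sqrt(33); 3*sqrt(297) = 9*sqrt(33); 3*sqrt(725) = 15*sqrt(29); 3*sqrt(1188) = 18*sqrt(33)

-15*sqrt(29) + 25*sqrt(33)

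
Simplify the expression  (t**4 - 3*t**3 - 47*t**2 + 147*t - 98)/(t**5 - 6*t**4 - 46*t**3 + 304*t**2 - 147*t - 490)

(t - 1)/(t**2 - 4*t - 5)

Factor: t**4 - 3*t**3 - 47*t**2 + 147*t - 98 = (t - 2)*(t - 1)*(t - 7)*(t + 7);  t**5 - 6*t**4 - 46*t**3 + 304*t**2 - 147*t - 490 = (t - 7)*(t + 1)*(t - 2)*(t + 7)*(t - 5)
Cancel the common factors (t - 2), (t - 7), (t + 7).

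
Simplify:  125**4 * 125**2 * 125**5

5**33

125**4 = 5**12; 125**2 = 5**6; 125**5 = 5**15
Combine exponents: 5**33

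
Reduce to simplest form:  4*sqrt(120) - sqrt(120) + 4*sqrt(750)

26*sqrt(30)

4*sqrt(120) = 8*sqrt(30); sqrt(120) = 2*sqrt(30); 4*sqrt(750) = 20*sqrt(30)
Combine: (8 - 2 + 20)·sqrt(30) = 26*sqrt(30)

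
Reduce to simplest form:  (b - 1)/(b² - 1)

1/(b + 1)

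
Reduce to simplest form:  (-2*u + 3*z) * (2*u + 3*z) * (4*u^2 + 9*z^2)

-16*u^4 + 81*z^4

Telescope via difference of squares: ((3*z)+(2*u))((3*z)-(2*u)) = -4*u^2 + 9*z^2, then repeat with the next factor.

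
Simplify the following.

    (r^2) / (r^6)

r^(-4)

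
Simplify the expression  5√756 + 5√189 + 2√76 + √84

5√756 = 30*√21; 5√189 = 15*√21; 2√76 = 4*√19; √84 = 2*√21

4*√19 + 47*√21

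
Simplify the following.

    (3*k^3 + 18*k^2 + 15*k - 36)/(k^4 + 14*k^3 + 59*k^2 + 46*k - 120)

Factor: 3*k^3 + 18*k^2 + 15*k - 36 = 3*(k + 3)*(k + 4)*(k - 1);  k^4 + 14*k^3 + 59*k^2 + 46*k - 120 = (k - 1)*(k + 6)*(k + 4)*(k + 5)
Cancel the common factors (k - 1), (k + 4).

(3*k + 9)/(k^2 + 11*k + 30)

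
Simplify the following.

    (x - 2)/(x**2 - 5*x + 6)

Factor: x**2 - 5*x + 6 = (x - 2)*(x - 3)
Cancel the common factor (x - 2).

1/(x - 3)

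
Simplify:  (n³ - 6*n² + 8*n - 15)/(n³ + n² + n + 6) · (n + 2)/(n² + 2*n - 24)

(n - 5)/(n² + 2*n - 24)

Factor: n³ - 6*n² + 8*n - 15 = (n - 5)·(n² - n + 3);  n³ + n² + n + 6 = (n + 2)·(n² - n + 3);  n² + 2*n - 24 = (n - 4)·(n + 6)
Cancel the common factors (n² - n + 3), (n + 2).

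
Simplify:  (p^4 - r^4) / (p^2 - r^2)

p^2 + r^2

Difference of fourth powers: factor out (p^2 - r^2).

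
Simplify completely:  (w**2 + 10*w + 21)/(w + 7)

w + 3

Factor: w**2 + 10*w + 21 = (w + 7)*(w + 3)
Cancel the common factor (w + 7).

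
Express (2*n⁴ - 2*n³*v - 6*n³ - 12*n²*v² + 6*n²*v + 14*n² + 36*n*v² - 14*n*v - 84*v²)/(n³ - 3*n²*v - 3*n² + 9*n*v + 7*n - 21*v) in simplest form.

2*n + 4*v

Factor: 2*n⁴ - 2*n³*v - 6*n³ - 12*n²*v² + 6*n²*v + 14*n² + 36*n*v² - 14*n*v - 84*v² = 2·(n - 3*v)·(n + 2*v)·(n² - 3*n + 7);  n³ - 3*n²*v - 3*n² + 9*n*v + 7*n - 21*v = (n² - 3*n + 7)·(n - 3*v)
Cancel the common factors (n² - 3*n + 7), (n - 3*v).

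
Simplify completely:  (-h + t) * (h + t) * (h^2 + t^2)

-h^4 + t^4

(t+h)(t-h) = -h^2 + t^2; continue pairing.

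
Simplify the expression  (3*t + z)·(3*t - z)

9*t² - z²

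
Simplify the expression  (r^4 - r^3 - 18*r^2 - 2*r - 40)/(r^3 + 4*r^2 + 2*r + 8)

Factor: r^4 - r^3 - 18*r^2 - 2*r - 40 = (r^2 + 2)*(r + 4)*(r - 5);  r^3 + 4*r^2 + 2*r + 8 = (r^2 + 2)*(r + 4)
Cancel the common factors (r^2 + 2), (r + 4).

r - 5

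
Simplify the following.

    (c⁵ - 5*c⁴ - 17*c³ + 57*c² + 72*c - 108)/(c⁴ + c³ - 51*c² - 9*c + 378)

(c² + c - 2)/(c + 7)

Factor: c⁵ - 5*c⁴ - 17*c³ + 57*c² + 72*c - 108 = (c + 3)·(c - 3)·(c - 6)·(c + 2)·(c - 1);  c⁴ + c³ - 51*c² - 9*c + 378 = (c - 3)·(c + 3)·(c - 6)·(c + 7)
Cancel the common factors (c - 6), (c - 3), (c + 3).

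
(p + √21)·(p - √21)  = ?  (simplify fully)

Difference of squares with P = p, Q = √21.

p² - 21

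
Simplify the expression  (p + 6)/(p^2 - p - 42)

1/(p - 7)

Factor: p^2 - p - 42 = (p + 6)*(p - 7)
Cancel the common factor (p + 6).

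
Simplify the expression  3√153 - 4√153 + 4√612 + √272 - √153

22*√17

3√153 = 9*√17; 4√153 = 12*√17; 4√612 = 24*√17; √272 = 4*√17; √153 = 3*√17
Combine: (9 - 12 + 24 + 4 - 3)·√17 = 22*√17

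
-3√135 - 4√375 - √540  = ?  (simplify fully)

3√135 = 9*√15; 4√375 = 20*√15; √540 = 6*√15
Combine: (-9 - 20 - 6)·√15 = -35*√15

-35*√15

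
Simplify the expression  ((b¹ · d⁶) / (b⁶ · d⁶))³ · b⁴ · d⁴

d⁴/b^11

Inside the bracket: (b^-5)
Raise to the power 3: (b^-15)
Multiply by b⁴ · d⁴: add exponents.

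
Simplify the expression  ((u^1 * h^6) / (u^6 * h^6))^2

Inside the bracket: (u^-5)
Raise to the power 2: (u^-10)

u^(-10)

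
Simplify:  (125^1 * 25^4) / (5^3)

125^1 = 5^3; 25^4 = 5^8; 5^3 = 5^3
Combine exponents: 5^8

5^8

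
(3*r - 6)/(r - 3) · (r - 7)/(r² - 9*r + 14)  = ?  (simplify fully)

Factor: 3*r - 6 = 3·(r - 2);  r² - 9*r + 14 = (r - 7)·(r - 2)
Cancel the common factors (r - 2), (r - 7).

3/(r - 3)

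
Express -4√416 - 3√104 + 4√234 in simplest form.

4√416 = 16*√26; 3√104 = 6*√26; 4√234 = 12*√26
Combine: (-16 - 6 + 12)·√26 = -10*√26

-10*√26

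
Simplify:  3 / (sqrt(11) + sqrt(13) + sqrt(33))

(-66*sqrt(39) - 27*sqrt(33) + 93*sqrt(13) + 105*sqrt(11))/491

Group as (sqrt(13) + sqrt(33)) + sqrt(11); multiply by (sqrt(13) + sqrt(33)) - sqrt(11), then rationalise the remaining surd.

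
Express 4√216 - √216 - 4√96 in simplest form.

2*√6

4√216 = 24*√6; √216 = 6*√6; 4√96 = 16*√6
Combine: (24 - 6 - 16)·√6 = 2*√6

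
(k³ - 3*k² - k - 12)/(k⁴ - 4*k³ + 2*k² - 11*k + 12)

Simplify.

1/(k - 1)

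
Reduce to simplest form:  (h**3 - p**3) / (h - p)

Factor as (a-b)(a**2+ab+b**2) with a=h, b=p.

h**2 + h*p + p**2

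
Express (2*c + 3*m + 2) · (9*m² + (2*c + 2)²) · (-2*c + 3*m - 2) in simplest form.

-16*c⁴ - 64*c³ - 96*c² - 64*c + 81*m⁴ - 16

Telescope via difference of squares: ((3*m)+(2*c + 2))((3*m)-(2*c + 2)) = -4*c² - 8*c + 9*m² - 4, then repeat with the next factor.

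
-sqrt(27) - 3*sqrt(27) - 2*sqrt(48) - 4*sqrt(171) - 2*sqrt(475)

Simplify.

-22*sqrt(19) - 20*sqrt(3)

sqrt(27) = 3*sqrt(3); 3*sqrt(27) = 9*sqrt(3); 2*sqrt(48) = 8*sqrt(3); 4*sqrt(171) = 12*sqrt(19); 2*sqrt(475) = 10*sqrt(19)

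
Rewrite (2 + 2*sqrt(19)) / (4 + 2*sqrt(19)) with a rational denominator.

Multiply numerator and denominator by -2*sqrt(19) + 4.
Denominator becomes -60; numerator becomes -68 + 4*sqrt(19).

(-sqrt(19) + 17)/15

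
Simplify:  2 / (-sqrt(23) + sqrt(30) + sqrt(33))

Group as (sqrt(30) + sqrt(33)) - sqrt(23); multiply by (sqrt(30) + sqrt(33)) + sqrt(23), then rationalise the remaining surd.

(-20*sqrt(23) + 10*sqrt(33) + 13*sqrt(30) + 3*sqrt(2530))/590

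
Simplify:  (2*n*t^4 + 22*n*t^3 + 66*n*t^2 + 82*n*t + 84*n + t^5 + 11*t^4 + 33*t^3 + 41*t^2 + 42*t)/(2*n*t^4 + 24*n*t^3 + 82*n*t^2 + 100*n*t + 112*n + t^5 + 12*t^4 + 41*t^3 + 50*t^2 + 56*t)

(t + 3)/(t + 4)

Factor: 2*n*t^4 + 22*n*t^3 + 66*n*t^2 + 82*n*t + 84*n + t^5 + 11*t^4 + 33*t^3 + 41*t^2 + 42*t = (t^2 + t + 2)*(2*n + t)*(t + 3)*(t + 7);  2*n*t^4 + 24*n*t^3 + 82*n*t^2 + 100*n*t + 112*n + t^5 + 12*t^4 + 41*t^3 + 50*t^2 + 56*t = (t + 4)*(t + 7)*(t^2 + t + 2)*(2*n + t)
Cancel the common factors (t^2 + t + 2), (2*n + t), (t + 7).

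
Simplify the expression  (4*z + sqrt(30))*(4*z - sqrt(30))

16*z^2 - 30

Difference of squares with P = 4*z, Q = sqrt(30).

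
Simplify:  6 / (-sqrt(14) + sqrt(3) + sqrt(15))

(-6*sqrt(14) + 3*sqrt(15) + 39*sqrt(3) + 9*sqrt(70))/41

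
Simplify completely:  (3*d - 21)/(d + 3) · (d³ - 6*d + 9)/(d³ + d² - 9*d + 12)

(3*d - 21)/(d + 4)

Factor: 3*d - 21 = 3·(d - 7);  d³ - 6*d + 9 = (d + 3)·(d² - 3*d + 3);  d³ + d² - 9*d + 12 = (d + 4)·(d² - 3*d + 3)
Cancel the common factors (d² - 3*d + 3), (d + 3).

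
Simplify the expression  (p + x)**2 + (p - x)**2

2*p**2 + 2*x**2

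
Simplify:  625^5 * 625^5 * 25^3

625^5 = 5^20; 625^5 = 5^20; 25^3 = 5^6
Combine exponents: 5^46

5^46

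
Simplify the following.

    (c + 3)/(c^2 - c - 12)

1/(c - 4)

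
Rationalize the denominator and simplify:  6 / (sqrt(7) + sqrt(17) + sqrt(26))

(-3*sqrt(3094) - 3*sqrt(26) + 24*sqrt(17) + 54*sqrt(7))/118

Group as (sqrt(7) + sqrt(26)) + sqrt(17); multiply by (sqrt(7) + sqrt(26)) - sqrt(17), then rationalise the remaining surd.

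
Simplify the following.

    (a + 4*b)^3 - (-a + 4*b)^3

2*a*(a^2 + 48*b^2)

Write as f((4*b),a) - f((4*b),-a) and expand.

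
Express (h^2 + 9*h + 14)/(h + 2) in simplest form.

Factor: h^2 + 9*h + 14 = (h + 7)*(h + 2)
Cancel the common factor (h + 2).

h + 7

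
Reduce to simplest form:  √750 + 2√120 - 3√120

3*√30

√750 = 5*√30; 2√120 = 4*√30; 3√120 = 6*√30
Combine: (5 + 4 - 6)·√30 = 3*√30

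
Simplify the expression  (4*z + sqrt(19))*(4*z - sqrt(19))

16*z^2 - 19

Difference of squares with P = 4*z, Q = sqrt(19).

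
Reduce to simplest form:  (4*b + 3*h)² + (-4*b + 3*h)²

32*b² + 18*h²

Only the even-power cross terms survive.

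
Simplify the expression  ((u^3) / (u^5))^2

Inside the bracket: (u^-2)
Raise to the power 2: (u^-4)

u^(-4)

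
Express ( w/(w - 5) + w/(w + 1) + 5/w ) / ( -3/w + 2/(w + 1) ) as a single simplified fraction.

(-2*w^3 - w^2 + 20*w + 25)/(w^2 - 2*w - 15)

Numerator: w/(w - 5) + w/(w + 1) + 5/w = (2*w^3 + w^2 - 20*w - 25)/(w^3 - 4*w^2 - 5*w)
Denominator: -3/w + 2/(w + 1) = (-w - 3)/(w^2 + w)
Divide: ((2*w^3 + w^2 - 20*w - 25)/(w^3 - 4*w^2 - 5*w)) · ((w^2 + w)/(-w - 3)) = (-2*w^3 - w^2 + 20*w + 25)/(w^2 - 2*w - 15)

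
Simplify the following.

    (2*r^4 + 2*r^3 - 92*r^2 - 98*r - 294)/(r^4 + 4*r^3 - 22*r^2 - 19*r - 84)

(2*r - 14)/(r - 4)

Factor: 2*r^4 + 2*r^3 - 92*r^2 - 98*r - 294 = 2*(r^2 + r + 3)*(r - 7)*(r + 7);  r^4 + 4*r^3 - 22*r^2 - 19*r - 84 = (r + 7)*(r - 4)*(r^2 + r + 3)
Cancel the common factors (r^2 + r + 3), (r + 7).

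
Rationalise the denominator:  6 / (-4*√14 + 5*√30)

Multiply numerator and denominator by 4*√14 + 5*√30.
Denominator becomes 526; numerator becomes 24*√14 + 30*√30.

(12*√14 + 15*√30)/263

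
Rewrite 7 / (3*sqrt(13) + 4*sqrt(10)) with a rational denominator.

(-21*sqrt(13) + 28*sqrt(10))/43

Multiply numerator and denominator by -4*sqrt(10) + 3*sqrt(13).
Denominator becomes -43; numerator becomes -28*sqrt(10) + 21*sqrt(13).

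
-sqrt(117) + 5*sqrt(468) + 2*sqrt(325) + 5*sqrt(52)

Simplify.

47*sqrt(13)

sqrt(117) = 3*sqrt(13); 5*sqrt(468) = 30*sqrt(13); 2*sqrt(325) = 10*sqrt(13); 5*sqrt(52) = 10*sqrt(13)
Combine: (-3 + 30 + 10 + 10)·sqrt(13) = 47*sqrt(13)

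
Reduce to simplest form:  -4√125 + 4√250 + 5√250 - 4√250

-20*√5 + 25*√10

4√125 = 20*√5; 4√250 = 20*√10; 5√250 = 25*√10; 4√250 = 20*√10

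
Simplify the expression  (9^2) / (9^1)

3^2

9^2 = 3^4; 9^1 = 3^2
Combine exponents: 3^2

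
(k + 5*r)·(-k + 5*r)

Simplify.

-k² + 25*r²

(5*r)^2 - (k)^2 = -k² + 25*r².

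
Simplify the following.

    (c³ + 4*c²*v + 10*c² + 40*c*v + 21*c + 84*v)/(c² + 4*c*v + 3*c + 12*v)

Factor: c³ + 4*c²*v + 10*c² + 40*c*v + 21*c + 84*v = (c + 3)·(c + 4*v)·(c + 7);  c² + 4*c*v + 3*c + 12*v = (c + 3)·(c + 4*v)
Cancel the common factors (c + 3), (c + 4*v).

c + 7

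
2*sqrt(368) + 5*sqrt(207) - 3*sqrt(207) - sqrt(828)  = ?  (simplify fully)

8*sqrt(23)

2*sqrt(368) = 8*sqrt(23); 5*sqrt(207) = 15*sqrt(23); 3*sqrt(207) = 9*sqrt(23); sqrt(828) = 6*sqrt(23)
Combine: (8 + 15 - 9 - 6)·sqrt(23) = 8*sqrt(23)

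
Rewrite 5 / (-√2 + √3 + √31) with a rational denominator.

(-75*√3 - 5*√186 + 80*√2 + 65*√31)/326

Group as (√3 + √31) - √2; multiply by (√3 + √31) + √2, then rationalise the remaining surd.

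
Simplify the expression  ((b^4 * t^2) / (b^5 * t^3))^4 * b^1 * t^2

Inside the bracket: (b^-1) * (t^-1)
Raise to the power 4: (b^-4) * (t^-4)
Multiply by b^1 * t^2: add exponents.

1/(b^3*t^2)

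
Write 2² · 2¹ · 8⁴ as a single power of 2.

2² = 2^2; 2¹ = 2^1; 8⁴ = 2^12
Combine exponents: 2^15

2^15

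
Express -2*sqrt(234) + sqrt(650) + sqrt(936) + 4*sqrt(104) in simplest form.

2*sqrt(234) = 6*sqrt(26); sqrt(650) = 5*sqrt(26); sqrt(936) = 6*sqrt(26); 4*sqrt(104) = 8*sqrt(26)
Combine: (-6 + 5 + 6 + 8)·sqrt(26) = 13*sqrt(26)

13*sqrt(26)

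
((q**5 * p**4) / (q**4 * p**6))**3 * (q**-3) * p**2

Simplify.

Inside the bracket: q**1 * (p**-2)
Raise to the power 3: q**3 * (p**-6)
Multiply by (q**-3) * p**2: add exponents.

p**(-4)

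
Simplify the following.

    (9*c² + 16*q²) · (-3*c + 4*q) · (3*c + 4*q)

Telescope via difference of squares: ((4*q)+(3*c))((4*q)-(3*c)) = -9*c² + 16*q², then repeat with the next factor.

-81*c⁴ + 256*q⁴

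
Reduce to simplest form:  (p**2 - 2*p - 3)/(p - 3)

p + 1

Factor: p**2 - 2*p - 3 = (p + 1)*(p - 3)
Cancel the common factor (p - 3).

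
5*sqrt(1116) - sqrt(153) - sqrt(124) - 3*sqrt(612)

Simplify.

-21*sqrt(17) + 28*sqrt(31)

5*sqrt(1116) = 30*sqrt(31); sqrt(153) = 3*sqrt(17); sqrt(124) = 2*sqrt(31); 3*sqrt(612) = 18*sqrt(17)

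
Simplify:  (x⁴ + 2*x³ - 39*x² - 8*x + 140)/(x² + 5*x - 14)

x² - 3*x - 10

Factor: x⁴ + 2*x³ - 39*x² - 8*x + 140 = (x + 7)·(x + 2)·(x - 2)·(x - 5);  x² + 5*x - 14 = (x + 7)·(x - 2)
Cancel the common factors (x - 2), (x + 7).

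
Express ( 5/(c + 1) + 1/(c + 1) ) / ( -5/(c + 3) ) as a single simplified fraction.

Numerator: 5/(c + 1) + 1/(c + 1) = 6/(c + 1)
Denominator: -5/(c + 3) = -5/(c + 3)
Divide: (6/(c + 1)) · (-c/5 - 3/5) = (-6*c - 18)/(5*c + 5)

(-6*c - 18)/(5*c + 5)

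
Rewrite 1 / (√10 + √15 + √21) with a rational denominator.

Group as (√15 + √21) + √10; multiply by (√15 + √21) - √10, then rationalise the remaining surd.

(-15*√14 + 2*√21 + 8*√15 + 13*√10)/292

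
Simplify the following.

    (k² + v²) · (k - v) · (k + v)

Pair the conjugate factors: (k+v)(k-v) = k² - v², then repeat with the next factor.

k⁴ - v⁴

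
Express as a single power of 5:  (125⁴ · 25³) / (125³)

5^9

125⁴ = 5^12; 25³ = 5^6; 125³ = 5^9
Combine exponents: 5^9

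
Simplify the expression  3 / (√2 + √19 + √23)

Group as (√2 + √23) + √19; multiply by (√2 + √23) - √19, then rationalise the remaining surd.

(-3*√874 - 3*√23 + 9*√19 + 60*√2)/74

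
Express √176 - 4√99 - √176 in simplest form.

√176 = 4*√11; 4√99 = 12*√11; √176 = 4*√11
Combine: (4 - 12 - 4)·√11 = -12*√11

-12*√11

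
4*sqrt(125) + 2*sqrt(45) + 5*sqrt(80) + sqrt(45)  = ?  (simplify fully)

4*sqrt(125) = 20*sqrt(5); 2*sqrt(45) = 6*sqrt(5); 5*sqrt(80) = 20*sqrt(5); sqrt(45) = 3*sqrt(5)
Combine: (20 + 6 + 20 + 3)·sqrt(5) = 49*sqrt(5)

49*sqrt(5)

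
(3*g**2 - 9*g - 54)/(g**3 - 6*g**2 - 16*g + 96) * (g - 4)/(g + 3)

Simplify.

Factor: 3*g**2 - 9*g - 54 = 3*(g + 3)*(g - 6);  g**3 - 6*g**2 - 16*g + 96 = (g - 4)*(g - 6)*(g + 4)
Cancel the common factors (g - 4), (g + 3), (g - 6).

3/(g + 4)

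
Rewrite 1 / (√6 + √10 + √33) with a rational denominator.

Group as (√6 + √33) + √10; multiply by (√6 + √33) - √10, then rationalise the remaining surd.

(-29*√10 - 37*√6 + 12*√55 + 17*√33)/49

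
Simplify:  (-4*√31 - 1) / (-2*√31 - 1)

(-2*√31 + 247)/123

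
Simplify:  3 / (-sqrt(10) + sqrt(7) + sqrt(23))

(-30*sqrt(10) - 9*sqrt(23) + 39*sqrt(7) + 3*sqrt(1610))/122

Group as (sqrt(7) + sqrt(23)) - sqrt(10); multiply by (sqrt(7) + sqrt(23)) + sqrt(10), then rationalise the remaining surd.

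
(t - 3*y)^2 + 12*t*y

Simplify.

(t + 3*y)^2

Expanding gives t^2 + 6*t*y + 9*y^2, a perfect square.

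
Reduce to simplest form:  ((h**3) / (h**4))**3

h**(-3)

Inside the bracket: (h**-1)
Raise to the power 3: (h**-3)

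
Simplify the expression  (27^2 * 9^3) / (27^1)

27^2 = 3^6; 9^3 = 3^6; 27^1 = 3^3
Combine exponents: 3^9

3^9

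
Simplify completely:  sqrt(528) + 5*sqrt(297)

19*sqrt(33)

sqrt(528) = 4*sqrt(33); 5*sqrt(297) = 15*sqrt(33)
Combine: (4 + 15)·sqrt(33) = 19*sqrt(33)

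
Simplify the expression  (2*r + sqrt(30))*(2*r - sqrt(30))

Difference of squares with P = 2*r, Q = sqrt(30).

4*r**2 - 30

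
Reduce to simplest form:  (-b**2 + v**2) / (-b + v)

b + v

Factor v**2 - b**2 and cancel (-b + v).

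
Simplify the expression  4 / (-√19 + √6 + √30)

Group as (√6 + √30) - √19; multiply by (√6 + √30) + √19, then rationalise the remaining surd.

(-68*√19 - 20*√30 + 172*√6 + 48*√95)/431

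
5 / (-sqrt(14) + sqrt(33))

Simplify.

(5*sqrt(14) + 5*sqrt(33))/19

Multiply numerator and denominator by sqrt(14) + sqrt(33).
Denominator becomes 19; numerator becomes 5*sqrt(14) + 5*sqrt(33).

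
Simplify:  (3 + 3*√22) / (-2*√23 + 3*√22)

(6*√23 + 9*√22 + 6*√506 + 198)/106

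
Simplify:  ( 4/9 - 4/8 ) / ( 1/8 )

Numerator: 4/9 - 4/8 = -1/18
Denominator: 1/8 = 1/8
Divide: (-1/18) · (8) = -4/9

-4/9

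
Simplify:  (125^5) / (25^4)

5^7

125^5 = 5^15; 25^4 = 5^8
Combine exponents: 5^7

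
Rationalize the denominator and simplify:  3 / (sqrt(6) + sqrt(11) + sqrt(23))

Group as (sqrt(6) + sqrt(23)) + sqrt(11); multiply by (sqrt(6) + sqrt(23)) - sqrt(11), then rationalise the remaining surd.

(-sqrt(1518) - 3*sqrt(23) + 9*sqrt(11) + 14*sqrt(6))/38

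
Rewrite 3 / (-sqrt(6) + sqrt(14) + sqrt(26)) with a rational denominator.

(-17*sqrt(6) - 3*sqrt(26) + 9*sqrt(14) + 2*sqrt(546))/50

Group as (sqrt(14) + sqrt(26)) - sqrt(6); multiply by (sqrt(14) + sqrt(26)) + sqrt(6), then rationalise the remaining surd.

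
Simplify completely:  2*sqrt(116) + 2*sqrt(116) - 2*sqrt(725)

-2*sqrt(29)

2*sqrt(116) = 4*sqrt(29); 2*sqrt(116) = 4*sqrt(29); 2*sqrt(725) = 10*sqrt(29)
Combine: (4 + 4 - 10)·sqrt(29) = -2*sqrt(29)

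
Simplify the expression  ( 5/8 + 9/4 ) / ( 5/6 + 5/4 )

69/50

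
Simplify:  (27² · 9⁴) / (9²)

27² = 3^6; 9⁴ = 3^8; 9² = 3^4
Combine exponents: 3^10

3^10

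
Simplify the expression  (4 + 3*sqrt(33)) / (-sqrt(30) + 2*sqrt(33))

Multiply numerator and denominator by sqrt(30) + 2*sqrt(33).
Denominator becomes 102; numerator becomes 4*sqrt(30) + 8*sqrt(33) + 9*sqrt(110) + 198.

(4*sqrt(30) + 8*sqrt(33) + 9*sqrt(110) + 198)/102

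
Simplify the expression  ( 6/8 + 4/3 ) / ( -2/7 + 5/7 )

Numerator: 6/8 + 4/3 = 25/12
Denominator: -2/7 + 5/7 = 3/7
Divide: (25/12) · (7/3) = 175/36

175/36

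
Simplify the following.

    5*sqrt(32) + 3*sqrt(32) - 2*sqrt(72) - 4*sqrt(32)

5*sqrt(32) = 20*sqrt(2); 3*sqrt(32) = 12*sqrt(2); 2*sqrt(72) = 12*sqrt(2); 4*sqrt(32) = 16*sqrt(2)
Combine: (20 + 12 - 12 - 16)·sqrt(2) = 4*sqrt(2)

4*sqrt(2)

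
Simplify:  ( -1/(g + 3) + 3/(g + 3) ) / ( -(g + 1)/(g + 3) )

Numerator: -1/(g + 3) + 3/(g + 3) = 2/(g + 3)
Denominator: -(g + 1)/(g + 3) = (-g - 1)/(g + 3)
Divide: (2/(g + 3)) · ((g + 3)/(-g - 1)) = -2/(g + 1)

-2/(g + 1)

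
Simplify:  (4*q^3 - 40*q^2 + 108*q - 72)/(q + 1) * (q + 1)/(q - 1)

Factor: 4*q^3 - 40*q^2 + 108*q - 72 = 4*(q - 3)*(q - 6)*(q - 1)
Cancel the common factors (q + 1), (q - 1).

4*q^2 - 36*q + 72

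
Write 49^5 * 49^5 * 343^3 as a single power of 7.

7^29

49^5 = 7^10; 49^5 = 7^10; 343^3 = 7^9
Combine exponents: 7^29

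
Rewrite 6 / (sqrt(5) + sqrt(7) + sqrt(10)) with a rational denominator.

Group as (sqrt(5) + sqrt(7)) + sqrt(10); multiply by (sqrt(5) + sqrt(7)) - sqrt(10), then rationalise the remaining surd.

(-15*sqrt(14) + 3*sqrt(10) + 12*sqrt(7) + 18*sqrt(5))/34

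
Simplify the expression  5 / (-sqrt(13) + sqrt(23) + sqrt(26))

(-90*sqrt(13) + 25*sqrt(26) + 40*sqrt(23) + 65*sqrt(46))/548

Group as (sqrt(23) + sqrt(26)) - sqrt(13); multiply by (sqrt(23) + sqrt(26)) + sqrt(13), then rationalise the remaining surd.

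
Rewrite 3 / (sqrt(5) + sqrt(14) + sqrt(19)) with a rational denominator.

Group as (sqrt(5) + sqrt(14)) + sqrt(19); multiply by (sqrt(5) + sqrt(14)) - sqrt(19), then rationalise the remaining surd.

(-3*sqrt(1330) + 15*sqrt(14) + 42*sqrt(5))/140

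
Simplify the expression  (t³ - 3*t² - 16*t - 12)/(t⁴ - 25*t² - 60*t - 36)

1/(t + 3)

Factor: t³ - 3*t² - 16*t - 12 = (t + 2)·(t + 1)·(t - 6);  t⁴ - 25*t² - 60*t - 36 = (t + 1)·(t + 2)·(t + 3)·(t - 6)
Cancel the common factors (t + 2), (t + 1), (t - 6).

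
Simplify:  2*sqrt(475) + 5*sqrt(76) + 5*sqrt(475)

45*sqrt(19)

2*sqrt(475) = 10*sqrt(19); 5*sqrt(76) = 10*sqrt(19); 5*sqrt(475) = 25*sqrt(19)
Combine: (10 + 10 + 25)·sqrt(19) = 45*sqrt(19)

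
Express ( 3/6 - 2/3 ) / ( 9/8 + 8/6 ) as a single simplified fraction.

Numerator: 3/6 - 2/3 = -1/6
Denominator: 9/8 + 8/6 = 59/24
Divide: (-1/6) · (24/59) = -4/59

-4/59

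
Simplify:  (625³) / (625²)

625³ = 5^12; 625² = 5^8
Combine exponents: 5^4

5^4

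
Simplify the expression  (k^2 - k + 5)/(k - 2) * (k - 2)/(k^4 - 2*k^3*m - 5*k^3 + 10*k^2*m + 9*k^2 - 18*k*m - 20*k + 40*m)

1/(k^2 - 2*k*m - 4*k + 8*m)

Factor: k^4 - 2*k^3*m - 5*k^3 + 10*k^2*m + 9*k^2 - 18*k*m - 20*k + 40*m = (k - 2*m)*(k - 4)*(k^2 - k + 5)
Cancel the common factors (k^2 - k + 5), (k - 2).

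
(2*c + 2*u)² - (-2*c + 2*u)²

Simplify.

Write as f((2*u),(2*c)) - f((2*u),-(2*c)) and expand.

16*c*u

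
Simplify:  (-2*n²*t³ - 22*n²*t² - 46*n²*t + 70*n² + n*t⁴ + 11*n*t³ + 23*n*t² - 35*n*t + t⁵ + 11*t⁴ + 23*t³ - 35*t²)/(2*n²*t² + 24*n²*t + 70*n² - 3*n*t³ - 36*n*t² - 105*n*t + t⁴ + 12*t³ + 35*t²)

Factor: -2*n²*t³ - 22*n²*t² - 46*n²*t + 70*n² + n*t⁴ + 11*n*t³ + 23*n*t² - 35*n*t + t⁵ + 11*t⁴ + 23*t³ - 35*t² = (t + 7)·(2*n + t)·(t - 1)·(t + 5)·(-n + t);  2*n²*t² + 24*n²*t + 70*n² - 3*n*t³ - 36*n*t² - 105*n*t + t⁴ + 12*t³ + 35*t² = (t + 5)·(t + 7)·(-2*n + t)·(-n + t)
Cancel the common factors (t + 7), (t + 5), (-n + t).

(2*n*t - 2*n + t² - t)/(-2*n + t)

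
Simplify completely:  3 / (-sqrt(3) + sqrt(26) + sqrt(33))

Group as (sqrt(26) + sqrt(33)) - sqrt(3); multiply by (sqrt(26) + sqrt(33)) + sqrt(3), then rationalise the remaining surd.

(-84*sqrt(3) - 6*sqrt(33) + 15*sqrt(26) + 9*sqrt(286))/148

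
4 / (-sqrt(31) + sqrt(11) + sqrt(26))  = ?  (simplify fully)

(-6*sqrt(31) + 16*sqrt(26) + 46*sqrt(11) + 2*sqrt(8866))/277

Group as (sqrt(11) + sqrt(26)) - sqrt(31); multiply by (sqrt(11) + sqrt(26)) + sqrt(31), then rationalise the remaining surd.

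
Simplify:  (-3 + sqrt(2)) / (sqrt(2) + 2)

Multiply numerator and denominator by -sqrt(2) + 2.
Denominator becomes 2; numerator becomes -8 + 5*sqrt(2).

(-8 + 5*sqrt(2))/2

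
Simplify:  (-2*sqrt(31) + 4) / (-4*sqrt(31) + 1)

Multiply numerator and denominator by 1 + 4*sqrt(31).
Denominator becomes -495; numerator becomes -244 + 14*sqrt(31).

(-14*sqrt(31) + 244)/495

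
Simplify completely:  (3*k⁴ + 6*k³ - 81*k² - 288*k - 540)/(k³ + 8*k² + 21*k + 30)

Factor: 3*k⁴ + 6*k³ - 81*k² - 288*k - 540 = 3·(k² + 3*k + 6)·(k + 5)·(k - 6);  k³ + 8*k² + 21*k + 30 = (k² + 3*k + 6)·(k + 5)
Cancel the common factors (k² + 3*k + 6), (k + 5).

3*k - 18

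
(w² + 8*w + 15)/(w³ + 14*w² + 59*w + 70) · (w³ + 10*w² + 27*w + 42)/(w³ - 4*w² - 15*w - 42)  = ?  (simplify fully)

Factor: w² + 8*w + 15 = (w + 5)·(w + 3);  w³ + 14*w² + 59*w + 70 = (w + 2)·(w + 5)·(w + 7);  w³ + 10*w² + 27*w + 42 = (w + 7)·(w² + 3*w + 6);  w³ - 4*w² - 15*w - 42 = (w - 7)·(w² + 3*w + 6)
Cancel the common factors (w² + 3*w + 6), (w + 7), (w + 5).

(w + 3)/(w² - 5*w - 14)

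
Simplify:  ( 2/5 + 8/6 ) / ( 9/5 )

26/27

Numerator: 2/5 + 8/6 = 26/15
Denominator: 9/5 = 9/5
Divide: (26/15) · (5/9) = 26/27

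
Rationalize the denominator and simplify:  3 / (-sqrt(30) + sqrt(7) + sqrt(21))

(3*sqrt(30) + 24*sqrt(21) + 66*sqrt(7) + 63*sqrt(10))/292

Group as (sqrt(7) + sqrt(21)) - sqrt(30); multiply by (sqrt(7) + sqrt(21)) + sqrt(30), then rationalise the remaining surd.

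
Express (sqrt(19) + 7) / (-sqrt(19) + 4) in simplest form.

Multiply numerator and denominator by 4 + sqrt(19).
Denominator becomes -3; numerator becomes 47 + 11*sqrt(19).

(-11*sqrt(19) - 47)/3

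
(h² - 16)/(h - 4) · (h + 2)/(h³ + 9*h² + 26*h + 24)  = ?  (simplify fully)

1/(h + 3)

Factor: h² - 16 = (h + 4)·(h - 4);  h³ + 9*h² + 26*h + 24 = (h + 4)·(h + 2)·(h + 3)
Cancel the common factors (h - 4), (h + 4), (h + 2).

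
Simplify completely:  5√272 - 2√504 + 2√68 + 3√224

24*√17

5√272 = 20*√17; 2√504 = 12*√14; 2√68 = 4*√17; 3√224 = 12*√14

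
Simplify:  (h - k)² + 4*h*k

(h + k)²

Expand the square and combine the 4*h*k term.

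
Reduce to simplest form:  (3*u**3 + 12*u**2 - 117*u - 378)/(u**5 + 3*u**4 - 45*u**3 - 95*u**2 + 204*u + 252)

3/(u**2 - u - 2)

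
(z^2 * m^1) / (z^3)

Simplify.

m/z

Quotient: (z^-1) * m^1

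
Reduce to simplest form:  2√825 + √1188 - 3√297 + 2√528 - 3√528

3*√33

2√825 = 10*√33; √1188 = 6*√33; 3√297 = 9*√33; 2√528 = 8*√33; 3√528 = 12*√33
Combine: (10 + 6 - 9 + 8 - 12)·√33 = 3*√33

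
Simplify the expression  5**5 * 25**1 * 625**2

5**15

5**5 = 5**5; 25**1 = 5**2; 625**2 = 5**8
Combine exponents: 5**15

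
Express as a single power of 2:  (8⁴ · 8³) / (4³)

2^15

8⁴ = 2^12; 8³ = 2^9; 4³ = 2^6
Combine exponents: 2^15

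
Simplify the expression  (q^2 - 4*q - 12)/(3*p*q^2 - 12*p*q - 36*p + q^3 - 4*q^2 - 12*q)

Factor: q^2 - 4*q - 12 = (q - 6)*(q + 2);  3*p*q^2 - 12*p*q - 36*p + q^3 - 4*q^2 - 12*q = (q + 2)*(3*p + q)*(q - 6)
Cancel the common factors (q + 2), (q - 6).

1/(3*p + q)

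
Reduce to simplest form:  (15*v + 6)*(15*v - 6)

225*v^2 - 36

Difference of squares with P = 15*v, Q = 6.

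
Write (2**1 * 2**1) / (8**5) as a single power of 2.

2**(-13)

2**1 = 2**1; 2**1 = 2**1; 8**5 = 2**15
Combine exponents: 2**(-13)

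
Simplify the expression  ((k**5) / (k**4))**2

k**2

Inside the bracket: k**1
Raise to the power 2: k**2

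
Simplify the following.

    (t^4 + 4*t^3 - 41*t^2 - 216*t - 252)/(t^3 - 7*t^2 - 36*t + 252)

(t^2 + 5*t + 6)/(t - 6)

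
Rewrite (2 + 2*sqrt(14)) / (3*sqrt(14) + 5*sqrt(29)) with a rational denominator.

(-84 - 6*sqrt(14) + 10*sqrt(29) + 10*sqrt(406))/599

Multiply numerator and denominator by -5*sqrt(29) + 3*sqrt(14).
Denominator becomes -599; numerator becomes -10*sqrt(406) - 10*sqrt(29) + 6*sqrt(14) + 84.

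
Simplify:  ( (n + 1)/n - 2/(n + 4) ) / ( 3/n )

Numerator: (n + 1)/n - 2/(n + 4) = (n^2 + 3*n + 4)/(n^2 + 4*n)
Denominator: 3/n = 3/n
Divide: ((n^2 + 3*n + 4)/(n^2 + 4*n)) · (n/3) = (n^2 + 3*n + 4)/(3*n + 12)

(n^2 + 3*n + 4)/(3*n + 12)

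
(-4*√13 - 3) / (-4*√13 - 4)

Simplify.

Multiply numerator and denominator by -4 + 4*√13.
Denominator becomes -192; numerator becomes -196 + 4*√13.

(-√13 + 49)/48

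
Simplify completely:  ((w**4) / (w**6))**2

Inside the bracket: (w**-2)
Raise to the power 2: (w**-4)

w**(-4)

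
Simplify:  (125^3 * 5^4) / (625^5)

125^3 = 5^9; 5^4 = 5^4; 625^5 = 5^20
Combine exponents: 5^(-7)

5^(-7)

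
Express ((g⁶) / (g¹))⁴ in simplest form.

Inside the bracket: g⁵
Raise to the power 4: g^20

g^20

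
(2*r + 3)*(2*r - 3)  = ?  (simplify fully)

4*r**2 - 9

Product of conjugates: (P+Q)(P-Q) = P**2 - Q**2.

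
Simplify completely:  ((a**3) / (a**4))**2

Inside the bracket: (a**-1)
Raise to the power 2: (a**-2)

a**(-2)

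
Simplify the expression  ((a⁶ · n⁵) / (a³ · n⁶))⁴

a^12/n⁴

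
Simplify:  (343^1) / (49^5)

7^(-7)

343^1 = 7^3; 49^5 = 7^10
Combine exponents: 7^(-7)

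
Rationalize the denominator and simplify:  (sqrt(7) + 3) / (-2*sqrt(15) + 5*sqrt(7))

Multiply numerator and denominator by 2*sqrt(15) + 5*sqrt(7).
Denominator becomes 115; numerator becomes 2*sqrt(105) + 6*sqrt(15) + 35 + 15*sqrt(7).

(2*sqrt(105) + 6*sqrt(15) + 35 + 15*sqrt(7))/115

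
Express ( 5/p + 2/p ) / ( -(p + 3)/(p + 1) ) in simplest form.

(-7*p - 7)/(p**2 + 3*p)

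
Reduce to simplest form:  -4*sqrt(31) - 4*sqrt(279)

-16*sqrt(31)

4*sqrt(31) = 4*sqrt(31); 4*sqrt(279) = 12*sqrt(31)
Combine: (-4 - 12)·sqrt(31) = -16*sqrt(31)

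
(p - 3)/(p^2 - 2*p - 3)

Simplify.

1/(p + 1)

Factor: p^2 - 2*p - 3 = (p + 1)*(p - 3)
Cancel the common factor (p - 3).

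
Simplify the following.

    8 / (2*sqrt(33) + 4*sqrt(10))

Multiply numerator and denominator by -4*sqrt(10) + 2*sqrt(33).
Denominator becomes -28; numerator becomes -32*sqrt(10) + 16*sqrt(33).

(-4*sqrt(33) + 8*sqrt(10))/7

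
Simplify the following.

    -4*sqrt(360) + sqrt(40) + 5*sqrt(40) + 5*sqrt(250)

13*sqrt(10)

4*sqrt(360) = 24*sqrt(10); sqrt(40) = 2*sqrt(10); 5*sqrt(40) = 10*sqrt(10); 5*sqrt(250) = 25*sqrt(10)
Combine: (-24 + 2 + 10 + 25)·sqrt(10) = 13*sqrt(10)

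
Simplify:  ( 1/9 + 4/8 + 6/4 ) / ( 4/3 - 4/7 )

Numerator: 1/9 + 4/8 + 6/4 = 19/9
Denominator: 4/3 - 4/7 = 16/21
Divide: (19/9) · (21/16) = 133/48

133/48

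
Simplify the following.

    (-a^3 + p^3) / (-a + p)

a^2 + a*p + p^2

p^3 - a^3 = (-a + p)(a^2 + a*p + p^2).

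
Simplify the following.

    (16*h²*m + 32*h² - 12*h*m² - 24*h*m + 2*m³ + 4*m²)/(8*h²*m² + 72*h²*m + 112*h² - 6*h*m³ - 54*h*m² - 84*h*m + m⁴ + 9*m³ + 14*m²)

Factor: 16*h²*m + 32*h² - 12*h*m² - 24*h*m + 2*m³ + 4*m² = 2·(-4*h + m)·(m + 2)·(-2*h + m);  8*h²*m² + 72*h²*m + 112*h² - 6*h*m³ - 54*h*m² - 84*h*m + m⁴ + 9*m³ + 14*m² = (-4*h + m)·(-2*h + m)·(m + 2)·(m + 7)
Cancel the common factors (-4*h + m), (m + 2), (-2*h + m).

2/(m + 7)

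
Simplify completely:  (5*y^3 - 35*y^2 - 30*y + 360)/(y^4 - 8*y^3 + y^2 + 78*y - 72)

Factor: 5*y^3 - 35*y^2 - 30*y + 360 = 5*(y - 4)*(y - 6)*(y + 3);  y^4 - 8*y^3 + y^2 + 78*y - 72 = (y - 4)*(y - 6)*(y - 1)*(y + 3)
Cancel the common factors (y + 3), (y - 6), (y - 4).

5/(y - 1)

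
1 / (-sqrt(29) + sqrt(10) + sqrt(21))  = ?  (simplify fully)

(-sqrt(29) + 9*sqrt(21) + 20*sqrt(10) + sqrt(6090))/418

Group as (sqrt(10) + sqrt(21)) - sqrt(29); multiply by (sqrt(10) + sqrt(21)) + sqrt(29), then rationalise the remaining surd.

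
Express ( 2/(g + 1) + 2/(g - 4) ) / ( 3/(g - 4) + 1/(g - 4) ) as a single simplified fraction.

Numerator: 2/(g + 1) + 2/(g - 4) = (4*g - 6)/(g^2 - 3*g - 4)
Denominator: 3/(g - 4) + 1/(g - 4) = 4/(g - 4)
Divide: ((4*g - 6)/(g^2 - 3*g - 4)) · (g/4 - 1) = (2*g - 3)/(2*g + 2)

(2*g - 3)/(2*g + 2)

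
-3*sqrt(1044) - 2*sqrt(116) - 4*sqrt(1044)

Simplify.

3*sqrt(1044) = 18*sqrt(29); 2*sqrt(116) = 4*sqrt(29); 4*sqrt(1044) = 24*sqrt(29)
Combine: (-18 - 4 - 24)·sqrt(29) = -46*sqrt(29)

-46*sqrt(29)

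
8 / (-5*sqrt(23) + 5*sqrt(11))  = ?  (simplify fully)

(-2*sqrt(23) - 2*sqrt(11))/15

Multiply numerator and denominator by 5*sqrt(11) + 5*sqrt(23).
Denominator becomes -300; numerator becomes 40*sqrt(11) + 40*sqrt(23).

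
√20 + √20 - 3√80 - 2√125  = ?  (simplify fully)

√20 = 2*√5; √20 = 2*√5; 3√80 = 12*√5; 2√125 = 10*√5
Combine: (2 + 2 - 12 - 10)·√5 = -18*√5

-18*√5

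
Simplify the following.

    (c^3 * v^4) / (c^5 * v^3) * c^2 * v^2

v^3

Quotient: (c^-2) * v^1
Multiply by c^2 * v^2: add exponents.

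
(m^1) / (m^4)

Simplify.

m^(-3)

Quotient: (m^-3)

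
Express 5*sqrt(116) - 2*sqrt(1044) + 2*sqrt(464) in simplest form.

6*sqrt(29)

5*sqrt(116) = 10*sqrt(29); 2*sqrt(1044) = 12*sqrt(29); 2*sqrt(464) = 8*sqrt(29)
Combine: (10 - 12 + 8)·sqrt(29) = 6*sqrt(29)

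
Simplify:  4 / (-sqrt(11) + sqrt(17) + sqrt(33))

(-156*sqrt(11) - 20*sqrt(33) + 108*sqrt(17) + 88*sqrt(51))/723

Group as (sqrt(17) + sqrt(33)) - sqrt(11); multiply by (sqrt(17) + sqrt(33)) + sqrt(11), then rationalise the remaining surd.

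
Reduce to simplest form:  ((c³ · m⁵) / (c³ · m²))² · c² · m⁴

Inside the bracket: m³
Raise to the power 2: m⁶
Multiply by c² · m⁴: add exponents.

c²*m^10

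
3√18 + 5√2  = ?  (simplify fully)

3√18 = 9*√2; 5√2 = 5*√2
Combine: (9 + 5)·√2 = 14*√2

14*√2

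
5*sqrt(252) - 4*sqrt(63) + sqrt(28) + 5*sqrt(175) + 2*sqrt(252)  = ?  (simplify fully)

57*sqrt(7)

5*sqrt(252) = 30*sqrt(7); 4*sqrt(63) = 12*sqrt(7); sqrt(28) = 2*sqrt(7); 5*sqrt(175) = 25*sqrt(7); 2*sqrt(252) = 12*sqrt(7)
Combine: (30 - 12 + 2 + 25 + 12)·sqrt(7) = 57*sqrt(7)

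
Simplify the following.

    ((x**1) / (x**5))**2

Inside the bracket: (x**-4)
Raise to the power 2: (x**-8)

x**(-8)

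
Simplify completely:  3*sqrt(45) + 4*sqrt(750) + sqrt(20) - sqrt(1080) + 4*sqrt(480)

3*sqrt(45) = 9*sqrt(5); 4*sqrt(750) = 20*sqrt(30); sqrt(20) = 2*sqrt(5); sqrt(1080) = 6*sqrt(30); 4*sqrt(480) = 16*sqrt(30)

11*sqrt(5) + 30*sqrt(30)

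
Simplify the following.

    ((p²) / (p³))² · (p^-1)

p^(-3)

Inside the bracket: (p^-1)
Raise to the power 2: (p^-2)
Multiply by (p^-1): add exponents.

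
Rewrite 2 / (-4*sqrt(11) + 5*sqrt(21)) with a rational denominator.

(8*sqrt(11) + 10*sqrt(21))/349

Multiply numerator and denominator by 4*sqrt(11) + 5*sqrt(21).
Denominator becomes 349; numerator becomes 8*sqrt(11) + 10*sqrt(21).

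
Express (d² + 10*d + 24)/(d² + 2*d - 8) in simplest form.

Factor: d² + 10*d + 24 = (d + 6)·(d + 4);  d² + 2*d - 8 = (d + 4)·(d - 2)
Cancel the common factor (d + 4).

(d + 6)/(d - 2)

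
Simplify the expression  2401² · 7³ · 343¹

7^14

2401² = 7^8; 7³ = 7^3; 343¹ = 7^3
Combine exponents: 7^14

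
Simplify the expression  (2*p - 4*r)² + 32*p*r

Expanding gives 4*p² + 16*p*r + 16*r², a perfect square.

4*(p + 2*r)²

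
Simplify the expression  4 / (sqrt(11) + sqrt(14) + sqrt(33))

Group as (sqrt(11) + sqrt(14)) + sqrt(33); multiply by (sqrt(11) + sqrt(14)) - sqrt(33), then rationalise the remaining surd.

(-11*sqrt(42) - 4*sqrt(33) + 15*sqrt(14) + 18*sqrt(11))/69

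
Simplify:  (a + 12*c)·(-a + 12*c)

Product of conjugates: (P+Q)(P-Q) = P^2 - Q^2.

-a² + 144*c²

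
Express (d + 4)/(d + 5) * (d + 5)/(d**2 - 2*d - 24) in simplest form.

Factor: d**2 - 2*d - 24 = (d + 4)*(d - 6)
Cancel the common factors (d + 4), (d + 5).

1/(d - 6)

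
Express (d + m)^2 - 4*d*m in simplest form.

(d - m)^2

Expand the square and combine the 4*d*m term.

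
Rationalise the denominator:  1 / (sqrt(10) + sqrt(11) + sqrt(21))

Group as (sqrt(11) + sqrt(21)) + sqrt(10); multiply by (sqrt(11) + sqrt(21)) - sqrt(10), then rationalise the remaining surd.

(-sqrt(2310) + 10*sqrt(11) + 11*sqrt(10))/220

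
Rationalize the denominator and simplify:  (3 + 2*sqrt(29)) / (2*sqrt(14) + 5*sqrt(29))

(-4*sqrt(406) - 6*sqrt(14) + 15*sqrt(29) + 290)/669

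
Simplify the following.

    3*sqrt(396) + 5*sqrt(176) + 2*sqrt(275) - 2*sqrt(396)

3*sqrt(396) = 18*sqrt(11); 5*sqrt(176) = 20*sqrt(11); 2*sqrt(275) = 10*sqrt(11); 2*sqrt(396) = 12*sqrt(11)
Combine: (18 + 20 + 10 - 12)·sqrt(11) = 36*sqrt(11)

36*sqrt(11)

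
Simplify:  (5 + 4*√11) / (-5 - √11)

(-15*√11 + 19)/14

Multiply numerator and denominator by -5 + √11.
Denominator becomes 14; numerator becomes -15*√11 + 19.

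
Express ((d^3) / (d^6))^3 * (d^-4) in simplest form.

Inside the bracket: (d^-3)
Raise to the power 3: (d^-9)
Multiply by (d^-4): add exponents.

d^(-13)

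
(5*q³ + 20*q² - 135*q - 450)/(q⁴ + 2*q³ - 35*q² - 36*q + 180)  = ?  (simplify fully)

Factor: 5*q³ + 20*q² - 135*q - 450 = 5·(q - 5)·(q + 6)·(q + 3);  q⁴ + 2*q³ - 35*q² - 36*q + 180 = (q + 3)·(q - 5)·(q - 2)·(q + 6)
Cancel the common factors (q - 5), (q + 6), (q + 3).

5/(q - 2)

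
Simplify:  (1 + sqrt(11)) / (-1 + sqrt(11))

Multiply numerator and denominator by -sqrt(11) - 1.
Denominator becomes -10; numerator becomes -12 - 2*sqrt(11).

(sqrt(11) + 6)/5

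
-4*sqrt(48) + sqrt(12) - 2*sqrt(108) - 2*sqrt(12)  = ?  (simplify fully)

4*sqrt(48) = 16*sqrt(3); sqrt(12) = 2*sqrt(3); 2*sqrt(108) = 12*sqrt(3); 2*sqrt(12) = 4*sqrt(3)
Combine: (-16 + 2 - 12 - 4)·sqrt(3) = -30*sqrt(3)

-30*sqrt(3)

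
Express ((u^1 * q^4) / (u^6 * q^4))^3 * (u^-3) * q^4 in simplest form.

Inside the bracket: (u^-5)
Raise to the power 3: (u^-15)
Multiply by (u^-3) * q^4: add exponents.

q^4/u^18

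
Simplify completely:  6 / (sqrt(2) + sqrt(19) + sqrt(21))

(-3*sqrt(798) + 6*sqrt(19) + 57*sqrt(2))/38

Group as (sqrt(2) + sqrt(19)) + sqrt(21); multiply by (sqrt(2) + sqrt(19)) - sqrt(21), then rationalise the remaining surd.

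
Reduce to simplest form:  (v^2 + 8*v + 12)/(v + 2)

Factor: v^2 + 8*v + 12 = (v + 6)*(v + 2)
Cancel the common factor (v + 2).

v + 6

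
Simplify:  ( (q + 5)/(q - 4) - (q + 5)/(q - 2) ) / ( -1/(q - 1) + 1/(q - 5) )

(q**3 - q**2 - 25*q + 25)/(2*q**2 - 12*q + 16)

Numerator: (q + 5)/(q - 4) - (q + 5)/(q - 2) = (2*q + 10)/(q**2 - 6*q + 8)
Denominator: -1/(q - 1) + 1/(q - 5) = 4/(q**2 - 6*q + 5)
Divide: ((2*q + 10)/(q**2 - 6*q + 8)) · (q**2/4 - 3*q/2 + 5/4) = (q**3 - q**2 - 25*q + 25)/(2*q**2 - 12*q + 16)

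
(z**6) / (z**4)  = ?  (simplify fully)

z**2

Quotient: z**2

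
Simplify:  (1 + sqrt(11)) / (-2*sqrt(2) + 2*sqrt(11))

(sqrt(2) + sqrt(11) + sqrt(22) + 11)/18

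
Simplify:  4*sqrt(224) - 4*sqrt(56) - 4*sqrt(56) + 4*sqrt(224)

4*sqrt(224) = 16*sqrt(14); 4*sqrt(56) = 8*sqrt(14); 4*sqrt(56) = 8*sqrt(14); 4*sqrt(224) = 16*sqrt(14)
Combine: (16 - 8 - 8 + 16)·sqrt(14) = 16*sqrt(14)

16*sqrt(14)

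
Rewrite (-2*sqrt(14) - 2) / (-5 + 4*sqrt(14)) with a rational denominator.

Multiply numerator and denominator by -4*sqrt(14) - 5.
Denominator becomes -199; numerator becomes 18*sqrt(14) + 122.

(-122 - 18*sqrt(14))/199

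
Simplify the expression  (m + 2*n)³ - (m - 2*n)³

Only the odd-power cross terms survive.

12*m²*n + 16*n³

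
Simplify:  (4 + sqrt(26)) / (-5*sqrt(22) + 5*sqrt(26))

Multiply numerator and denominator by 5*sqrt(22) + 5*sqrt(26).
Denominator becomes 100; numerator becomes 20*sqrt(22) + 20*sqrt(26) + 10*sqrt(143) + 130.

(2*sqrt(22) + 2*sqrt(26) + sqrt(143) + 13)/10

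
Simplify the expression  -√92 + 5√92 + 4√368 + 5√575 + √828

√92 = 2*√23; 5√92 = 10*√23; 4√368 = 16*√23; 5√575 = 25*√23; √828 = 6*√23
Combine: (-2 + 10 + 16 + 25 + 6)·√23 = 55*√23

55*√23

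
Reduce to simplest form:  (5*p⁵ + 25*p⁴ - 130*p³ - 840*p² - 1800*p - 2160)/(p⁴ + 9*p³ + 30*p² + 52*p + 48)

(5*p² - 180)/(p + 4)

Factor: 5*p⁵ + 25*p⁴ - 130*p³ - 840*p² - 1800*p - 2160 = 5·(p + 6)·(p - 6)·(p² + 2*p + 4)·(p + 3);  p⁴ + 9*p³ + 30*p² + 52*p + 48 = (p + 4)·(p² + 2*p + 4)·(p + 3)
Cancel the common factors (p² + 2*p + 4), (p + 3).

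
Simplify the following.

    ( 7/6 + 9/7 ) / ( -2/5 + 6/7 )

515/96

Numerator: 7/6 + 9/7 = 103/42
Denominator: -2/5 + 6/7 = 16/35
Divide: (103/42) · (35/16) = 515/96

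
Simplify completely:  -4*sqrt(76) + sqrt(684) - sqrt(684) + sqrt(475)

-3*sqrt(19)

4*sqrt(76) = 8*sqrt(19); sqrt(684) = 6*sqrt(19); sqrt(684) = 6*sqrt(19); sqrt(475) = 5*sqrt(19)
Combine: (-8 + 6 - 6 + 5)·sqrt(19) = -3*sqrt(19)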